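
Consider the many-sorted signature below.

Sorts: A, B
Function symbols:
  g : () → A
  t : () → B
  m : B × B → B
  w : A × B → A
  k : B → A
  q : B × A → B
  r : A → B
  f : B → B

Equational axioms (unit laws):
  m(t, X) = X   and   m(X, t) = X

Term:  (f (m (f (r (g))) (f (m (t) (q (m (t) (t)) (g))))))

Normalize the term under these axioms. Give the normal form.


normal form = (f (m (f (r (g))) (f (q (t) (g)))))

1. (f (m (f (r (g))) (f (m (t) (q (m (t) (t)) (g))))))  →  (f (m (f (r (g))) (f (q (m (t) (t)) (g)))))
2. (f (m (f (r (g))) (f (q (m (t) (t)) (g)))))  →  (f (m (f (r (g))) (f (q (t) (g)))))


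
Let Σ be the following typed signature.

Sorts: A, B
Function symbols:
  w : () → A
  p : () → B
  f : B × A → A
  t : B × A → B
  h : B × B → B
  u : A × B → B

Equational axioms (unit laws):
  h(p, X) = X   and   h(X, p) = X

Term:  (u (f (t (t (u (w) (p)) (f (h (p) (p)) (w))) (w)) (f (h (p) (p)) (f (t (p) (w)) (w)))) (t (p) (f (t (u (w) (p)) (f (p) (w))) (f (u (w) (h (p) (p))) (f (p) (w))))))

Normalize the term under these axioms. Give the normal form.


1. (u (f (t (t (u (w) (p)) (f (h (p) (p)) (w))) (w)) (f (h (p) (p)) (f (t (p) (w)) (w)))) (t (p) (f (t (u (w) (p)) (f (p) (w))) (f (u (w) (h (p) (p))) (f (p) (w))))))  →  (u (f (t (t (u (w) (p)) (f (p) (w))) (w)) (f (h (p) (p)) (f (t (p) (w)) (w)))) (t (p) (f (t (u (w) (p)) (f (p) (w))) (f (u (w) (h (p) (p))) (f (p) (w))))))
2. (u (f (t (t (u (w) (p)) (f (p) (w))) (w)) (f (h (p) (p)) (f (t (p) (w)) (w)))) (t (p) (f (t (u (w) (p)) (f (p) (w))) (f (u (w) (h (p) (p))) (f (p) (w))))))  →  (u (f (t (t (u (w) (p)) (f (p) (w))) (w)) (f (p) (f (t (p) (w)) (w)))) (t (p) (f (t (u (w) (p)) (f (p) (w))) (f (u (w) (h (p) (p))) (f (p) (w))))))
3. (u (f (t (t (u (w) (p)) (f (p) (w))) (w)) (f (p) (f (t (p) (w)) (w)))) (t (p) (f (t (u (w) (p)) (f (p) (w))) (f (u (w) (h (p) (p))) (f (p) (w))))))  →  (u (f (t (t (u (w) (p)) (f (p) (w))) (w)) (f (p) (f (t (p) (w)) (w)))) (t (p) (f (t (u (w) (p)) (f (p) (w))) (f (u (w) (p)) (f (p) (w))))))

normal form = (u (f (t (t (u (w) (p)) (f (p) (w))) (w)) (f (p) (f (t (p) (w)) (w)))) (t (p) (f (t (u (w) (p)) (f (p) (w))) (f (u (w) (p)) (f (p) (w))))))


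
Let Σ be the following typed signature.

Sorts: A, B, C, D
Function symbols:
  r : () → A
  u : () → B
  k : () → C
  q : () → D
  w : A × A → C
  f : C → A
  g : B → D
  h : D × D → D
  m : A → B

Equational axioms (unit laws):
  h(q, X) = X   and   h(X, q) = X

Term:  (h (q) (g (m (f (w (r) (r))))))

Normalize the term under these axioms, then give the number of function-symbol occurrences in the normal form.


1. (h (q) (g (m (f (w (r) (r))))))  →  (g (m (f (w (r) (r)))))
normal form: (g (m (f (w (r) (r)))))

size = 6


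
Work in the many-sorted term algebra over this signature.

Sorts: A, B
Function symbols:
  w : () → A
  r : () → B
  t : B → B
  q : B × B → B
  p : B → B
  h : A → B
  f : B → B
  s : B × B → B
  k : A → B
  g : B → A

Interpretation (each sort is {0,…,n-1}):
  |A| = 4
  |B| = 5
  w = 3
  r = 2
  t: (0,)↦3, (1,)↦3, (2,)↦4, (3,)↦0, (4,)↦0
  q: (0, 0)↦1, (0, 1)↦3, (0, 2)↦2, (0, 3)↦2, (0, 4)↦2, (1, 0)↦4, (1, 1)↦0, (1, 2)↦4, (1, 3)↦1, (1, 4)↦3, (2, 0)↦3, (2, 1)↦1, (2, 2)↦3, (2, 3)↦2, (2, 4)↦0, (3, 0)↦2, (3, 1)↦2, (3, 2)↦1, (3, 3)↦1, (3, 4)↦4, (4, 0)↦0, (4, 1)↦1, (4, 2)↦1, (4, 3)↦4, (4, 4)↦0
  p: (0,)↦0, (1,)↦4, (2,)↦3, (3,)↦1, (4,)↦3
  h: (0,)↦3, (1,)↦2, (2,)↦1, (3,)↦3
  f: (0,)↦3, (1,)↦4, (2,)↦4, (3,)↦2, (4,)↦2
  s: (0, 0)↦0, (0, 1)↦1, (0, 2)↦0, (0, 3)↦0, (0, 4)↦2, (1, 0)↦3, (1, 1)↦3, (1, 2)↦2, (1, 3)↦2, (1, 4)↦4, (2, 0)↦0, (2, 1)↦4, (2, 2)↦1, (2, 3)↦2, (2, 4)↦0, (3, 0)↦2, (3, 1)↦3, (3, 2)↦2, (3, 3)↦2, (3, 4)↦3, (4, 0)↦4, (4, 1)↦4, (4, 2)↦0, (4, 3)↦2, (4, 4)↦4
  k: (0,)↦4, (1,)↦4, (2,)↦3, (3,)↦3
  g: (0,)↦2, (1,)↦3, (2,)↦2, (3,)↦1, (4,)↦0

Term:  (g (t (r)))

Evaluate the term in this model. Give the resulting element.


value = 0

  r = 2
  (t (r)) = t(2,) = 4
  (g (t (r))) = g(4,) = 0


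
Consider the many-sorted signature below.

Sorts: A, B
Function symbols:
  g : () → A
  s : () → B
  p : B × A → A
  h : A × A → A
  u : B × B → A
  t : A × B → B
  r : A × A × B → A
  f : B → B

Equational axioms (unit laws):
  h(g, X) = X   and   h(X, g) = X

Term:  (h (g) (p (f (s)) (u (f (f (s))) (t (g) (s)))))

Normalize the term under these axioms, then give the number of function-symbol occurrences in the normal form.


size = 10

1. (h (g) (p (f (s)) (u (f (f (s))) (t (g) (s)))))  →  (p (f (s)) (u (f (f (s))) (t (g) (s))))
normal form: (p (f (s)) (u (f (f (s))) (t (g) (s))))


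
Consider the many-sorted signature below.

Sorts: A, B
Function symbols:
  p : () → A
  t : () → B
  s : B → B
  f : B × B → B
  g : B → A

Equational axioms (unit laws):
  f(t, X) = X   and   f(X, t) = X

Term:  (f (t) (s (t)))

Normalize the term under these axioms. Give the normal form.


normal form = (s (t))

1. (f (t) (s (t)))  →  (s (t))


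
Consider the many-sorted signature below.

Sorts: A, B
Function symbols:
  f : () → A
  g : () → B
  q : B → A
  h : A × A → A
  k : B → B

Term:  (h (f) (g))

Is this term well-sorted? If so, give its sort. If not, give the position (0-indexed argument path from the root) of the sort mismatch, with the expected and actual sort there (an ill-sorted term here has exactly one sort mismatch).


ill-sorted at position [1]: expected A, got B

  (f) : A
  (g) : B
(h (f) (g)) : ✗ arg 1 at [1] has sort B, expected A


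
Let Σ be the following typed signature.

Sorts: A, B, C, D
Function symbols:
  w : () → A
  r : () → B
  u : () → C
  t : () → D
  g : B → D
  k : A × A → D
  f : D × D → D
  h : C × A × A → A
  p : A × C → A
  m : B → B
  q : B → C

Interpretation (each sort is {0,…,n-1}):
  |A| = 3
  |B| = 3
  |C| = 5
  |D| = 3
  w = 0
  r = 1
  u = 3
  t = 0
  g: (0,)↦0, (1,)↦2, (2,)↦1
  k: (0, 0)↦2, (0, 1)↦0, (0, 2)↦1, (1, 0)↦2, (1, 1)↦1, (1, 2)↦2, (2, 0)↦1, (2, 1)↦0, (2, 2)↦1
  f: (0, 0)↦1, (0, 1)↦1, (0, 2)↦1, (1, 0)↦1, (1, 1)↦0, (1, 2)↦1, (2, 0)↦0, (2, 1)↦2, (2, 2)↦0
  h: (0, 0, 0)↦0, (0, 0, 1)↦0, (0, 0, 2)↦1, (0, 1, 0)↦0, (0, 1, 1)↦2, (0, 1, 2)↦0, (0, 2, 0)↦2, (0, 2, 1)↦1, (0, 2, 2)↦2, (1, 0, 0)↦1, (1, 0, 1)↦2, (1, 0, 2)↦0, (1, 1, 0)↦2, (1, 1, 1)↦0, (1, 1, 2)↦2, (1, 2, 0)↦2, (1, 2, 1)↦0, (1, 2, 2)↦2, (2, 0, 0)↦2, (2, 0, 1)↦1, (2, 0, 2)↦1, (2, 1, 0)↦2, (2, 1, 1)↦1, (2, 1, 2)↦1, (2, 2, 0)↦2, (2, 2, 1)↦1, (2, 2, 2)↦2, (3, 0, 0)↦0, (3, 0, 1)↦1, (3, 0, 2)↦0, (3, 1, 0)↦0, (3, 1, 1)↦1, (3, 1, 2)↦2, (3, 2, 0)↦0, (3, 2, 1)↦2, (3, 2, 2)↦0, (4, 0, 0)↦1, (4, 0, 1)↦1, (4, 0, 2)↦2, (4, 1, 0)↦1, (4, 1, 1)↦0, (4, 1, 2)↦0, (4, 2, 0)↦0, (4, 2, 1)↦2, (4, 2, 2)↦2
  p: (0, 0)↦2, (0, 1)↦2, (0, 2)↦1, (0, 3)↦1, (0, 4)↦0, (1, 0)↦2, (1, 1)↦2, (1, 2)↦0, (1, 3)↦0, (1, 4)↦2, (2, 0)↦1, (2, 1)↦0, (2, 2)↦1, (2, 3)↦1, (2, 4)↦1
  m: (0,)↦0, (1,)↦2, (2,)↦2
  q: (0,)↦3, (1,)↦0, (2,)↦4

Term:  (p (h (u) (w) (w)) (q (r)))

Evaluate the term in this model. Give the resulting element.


value = 2

  u = 3
  w = 0
  w = 0
  (h (u) (w) (w)) = h(3, 0, 0) = 0
  r = 1
  (q (r)) = q(1,) = 0
  (p (h (u) (w) (w)) (q (r))) = p(0, 0) = 2


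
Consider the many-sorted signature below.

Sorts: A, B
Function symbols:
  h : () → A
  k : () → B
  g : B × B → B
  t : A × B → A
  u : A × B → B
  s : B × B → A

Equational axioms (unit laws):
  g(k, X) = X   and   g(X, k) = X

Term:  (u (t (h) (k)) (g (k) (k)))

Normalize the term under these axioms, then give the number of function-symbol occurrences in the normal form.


1. (u (t (h) (k)) (g (k) (k)))  →  (u (t (h) (k)) (k))
normal form: (u (t (h) (k)) (k))

size = 5


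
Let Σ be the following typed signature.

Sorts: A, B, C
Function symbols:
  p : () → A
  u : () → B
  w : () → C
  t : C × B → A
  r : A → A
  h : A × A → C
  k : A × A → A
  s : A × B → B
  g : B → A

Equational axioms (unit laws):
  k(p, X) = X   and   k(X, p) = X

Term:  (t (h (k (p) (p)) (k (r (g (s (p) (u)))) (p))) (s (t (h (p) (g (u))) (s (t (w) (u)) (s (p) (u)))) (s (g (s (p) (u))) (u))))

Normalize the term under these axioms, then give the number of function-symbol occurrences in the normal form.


size = 27

1. (t (h (k (p) (p)) (k (r (g (s (p) (u)))) (p))) (s (t (h (p) (g (u))) (s (t (w) (u)) (s (p) (u)))) (s (g (s (p) (u))) (u))))  →  (t (h (p) (k (r (g (s (p) (u)))) (p))) (s (t (h (p) (g (u))) (s (t (w) (u)) (s (p) (u)))) (s (g (s (p) (u))) (u))))
2. (t (h (p) (k (r (g (s (p) (u)))) (p))) (s (t (h (p) (g (u))) (s (t (w) (u)) (s (p) (u)))) (s (g (s (p) (u))) (u))))  →  (t (h (p) (r (g (s (p) (u))))) (s (t (h (p) (g (u))) (s (t (w) (u)) (s (p) (u)))) (s (g (s (p) (u))) (u))))
normal form: (t (h (p) (r (g (s (p) (u))))) (s (t (h (p) (g (u))) (s (t (w) (u)) (s (p) (u)))) (s (g (s (p) (u))) (u))))


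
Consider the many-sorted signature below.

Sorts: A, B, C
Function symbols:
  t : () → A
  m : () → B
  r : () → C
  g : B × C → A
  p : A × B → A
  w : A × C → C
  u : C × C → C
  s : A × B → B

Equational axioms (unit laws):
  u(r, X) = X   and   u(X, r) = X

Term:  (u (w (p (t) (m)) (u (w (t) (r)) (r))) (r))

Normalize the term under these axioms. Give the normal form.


normal form = (w (p (t) (m)) (w (t) (r)))

1. (u (w (p (t) (m)) (u (w (t) (r)) (r))) (r))  →  (w (p (t) (m)) (u (w (t) (r)) (r)))
2. (w (p (t) (m)) (u (w (t) (r)) (r)))  →  (w (p (t) (m)) (w (t) (r)))


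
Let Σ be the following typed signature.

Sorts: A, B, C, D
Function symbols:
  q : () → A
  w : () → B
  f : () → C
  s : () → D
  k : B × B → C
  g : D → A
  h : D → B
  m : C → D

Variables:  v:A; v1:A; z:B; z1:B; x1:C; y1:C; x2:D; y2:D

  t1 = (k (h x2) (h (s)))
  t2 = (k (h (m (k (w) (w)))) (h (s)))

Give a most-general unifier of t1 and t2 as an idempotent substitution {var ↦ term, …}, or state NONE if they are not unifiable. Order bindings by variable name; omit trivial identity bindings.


{x2 ↦ (m (k (w) (w)))}


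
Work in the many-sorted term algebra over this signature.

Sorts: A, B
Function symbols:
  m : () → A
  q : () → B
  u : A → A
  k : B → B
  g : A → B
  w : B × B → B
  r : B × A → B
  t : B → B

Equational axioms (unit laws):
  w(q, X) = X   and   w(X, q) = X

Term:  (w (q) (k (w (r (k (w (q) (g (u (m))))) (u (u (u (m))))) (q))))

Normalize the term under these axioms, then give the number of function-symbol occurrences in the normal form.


1. (w (q) (k (w (r (k (w (q) (g (u (m))))) (u (u (u (m))))) (q))))  →  (k (w (r (k (w (q) (g (u (m))))) (u (u (u (m))))) (q)))
2. (k (w (r (k (w (q) (g (u (m))))) (u (u (u (m))))) (q)))  →  (k (r (k (w (q) (g (u (m))))) (u (u (u (m))))))
3. (k (r (k (w (q) (g (u (m))))) (u (u (u (m))))))  →  (k (r (k (g (u (m)))) (u (u (u (m))))))
normal form: (k (r (k (g (u (m)))) (u (u (u (m))))))

size = 10


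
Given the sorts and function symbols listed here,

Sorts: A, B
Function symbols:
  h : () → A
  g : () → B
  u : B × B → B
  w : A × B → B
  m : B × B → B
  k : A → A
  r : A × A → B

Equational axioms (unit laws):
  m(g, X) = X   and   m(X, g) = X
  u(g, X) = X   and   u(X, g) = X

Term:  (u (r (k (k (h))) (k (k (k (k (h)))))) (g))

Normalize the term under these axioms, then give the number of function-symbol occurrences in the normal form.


size = 9

1. (u (r (k (k (h))) (k (k (k (k (h)))))) (g))  →  (r (k (k (h))) (k (k (k (k (h))))))
normal form: (r (k (k (h))) (k (k (k (k (h))))))


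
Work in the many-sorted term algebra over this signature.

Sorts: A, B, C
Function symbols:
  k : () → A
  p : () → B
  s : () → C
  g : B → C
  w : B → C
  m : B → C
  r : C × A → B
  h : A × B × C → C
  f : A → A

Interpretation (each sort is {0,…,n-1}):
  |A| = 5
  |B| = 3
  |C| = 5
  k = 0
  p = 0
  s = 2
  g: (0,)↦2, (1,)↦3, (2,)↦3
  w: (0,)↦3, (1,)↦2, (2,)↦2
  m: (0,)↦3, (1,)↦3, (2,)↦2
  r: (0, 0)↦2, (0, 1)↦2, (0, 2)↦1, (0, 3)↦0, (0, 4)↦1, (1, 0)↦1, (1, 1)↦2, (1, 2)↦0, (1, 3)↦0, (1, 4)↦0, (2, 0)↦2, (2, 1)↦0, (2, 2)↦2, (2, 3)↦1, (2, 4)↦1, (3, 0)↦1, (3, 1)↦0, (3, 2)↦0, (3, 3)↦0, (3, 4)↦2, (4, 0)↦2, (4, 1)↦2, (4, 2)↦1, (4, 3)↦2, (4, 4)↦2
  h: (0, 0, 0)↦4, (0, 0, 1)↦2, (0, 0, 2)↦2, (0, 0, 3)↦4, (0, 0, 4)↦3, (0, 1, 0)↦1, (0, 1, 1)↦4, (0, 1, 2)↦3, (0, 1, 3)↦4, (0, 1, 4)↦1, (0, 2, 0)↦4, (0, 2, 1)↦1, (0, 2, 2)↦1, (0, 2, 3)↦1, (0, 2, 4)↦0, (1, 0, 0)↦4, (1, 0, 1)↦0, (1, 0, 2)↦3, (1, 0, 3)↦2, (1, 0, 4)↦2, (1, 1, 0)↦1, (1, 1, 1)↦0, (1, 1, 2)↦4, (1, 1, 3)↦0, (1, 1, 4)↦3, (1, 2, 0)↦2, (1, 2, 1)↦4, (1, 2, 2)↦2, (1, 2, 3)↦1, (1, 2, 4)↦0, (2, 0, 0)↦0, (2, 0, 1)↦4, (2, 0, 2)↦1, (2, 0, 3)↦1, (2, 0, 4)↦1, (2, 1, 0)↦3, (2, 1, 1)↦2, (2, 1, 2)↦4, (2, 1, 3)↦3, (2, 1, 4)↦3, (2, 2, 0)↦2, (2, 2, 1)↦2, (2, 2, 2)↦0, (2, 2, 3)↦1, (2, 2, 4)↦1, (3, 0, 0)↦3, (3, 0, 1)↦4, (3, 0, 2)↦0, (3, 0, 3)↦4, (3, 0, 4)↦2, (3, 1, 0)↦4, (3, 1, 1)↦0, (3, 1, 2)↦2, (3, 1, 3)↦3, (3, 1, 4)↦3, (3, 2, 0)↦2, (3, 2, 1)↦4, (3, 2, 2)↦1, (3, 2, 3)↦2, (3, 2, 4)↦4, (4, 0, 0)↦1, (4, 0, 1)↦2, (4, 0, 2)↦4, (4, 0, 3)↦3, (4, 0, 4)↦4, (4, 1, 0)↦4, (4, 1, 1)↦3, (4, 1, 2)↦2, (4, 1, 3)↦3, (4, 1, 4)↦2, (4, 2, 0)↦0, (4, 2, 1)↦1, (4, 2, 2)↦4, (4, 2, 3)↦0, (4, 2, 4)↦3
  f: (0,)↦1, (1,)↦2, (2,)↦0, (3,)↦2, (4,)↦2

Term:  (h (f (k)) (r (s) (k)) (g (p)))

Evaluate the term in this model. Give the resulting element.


value = 2

  k = 0
  (f (k)) = f(0,) = 1
  s = 2
  k = 0
  (r (s) (k)) = r(2, 0) = 2
  p = 0
  (g (p)) = g(0,) = 2
  (h (f (k)) (r (s) (k)) (g (p))) = h(1, 2, 2) = 2


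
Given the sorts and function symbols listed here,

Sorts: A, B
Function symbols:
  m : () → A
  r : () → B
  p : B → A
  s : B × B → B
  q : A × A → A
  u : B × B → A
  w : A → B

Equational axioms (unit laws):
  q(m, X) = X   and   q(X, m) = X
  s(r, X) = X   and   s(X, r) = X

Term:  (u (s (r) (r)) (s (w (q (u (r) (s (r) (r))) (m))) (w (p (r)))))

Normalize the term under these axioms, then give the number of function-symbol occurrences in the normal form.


1. (u (s (r) (r)) (s (w (q (u (r) (s (r) (r))) (m))) (w (p (r)))))  →  (u (r) (s (w (q (u (r) (s (r) (r))) (m))) (w (p (r)))))
2. (u (r) (s (w (q (u (r) (s (r) (r))) (m))) (w (p (r)))))  →  (u (r) (s (w (u (r) (s (r) (r)))) (w (p (r)))))
3. (u (r) (s (w (u (r) (s (r) (r)))) (w (p (r)))))  →  (u (r) (s (w (u (r) (r))) (w (p (r)))))
normal form: (u (r) (s (w (u (r) (r))) (w (p (r)))))

size = 10


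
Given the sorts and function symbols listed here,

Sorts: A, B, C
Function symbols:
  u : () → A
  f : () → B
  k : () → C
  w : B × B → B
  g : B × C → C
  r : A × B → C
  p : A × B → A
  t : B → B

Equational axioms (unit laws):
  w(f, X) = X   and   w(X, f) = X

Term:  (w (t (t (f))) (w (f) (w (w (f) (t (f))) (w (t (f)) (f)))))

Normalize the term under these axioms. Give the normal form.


1. (w (t (t (f))) (w (f) (w (w (f) (t (f))) (w (t (f)) (f)))))  →  (w (t (t (f))) (w (w (f) (t (f))) (w (t (f)) (f))))
2. (w (t (t (f))) (w (w (f) (t (f))) (w (t (f)) (f))))  →  (w (t (t (f))) (w (t (f)) (w (t (f)) (f))))
3. (w (t (t (f))) (w (t (f)) (w (t (f)) (f))))  →  (w (t (t (f))) (w (t (f)) (t (f))))

normal form = (w (t (t (f))) (w (t (f)) (t (f))))


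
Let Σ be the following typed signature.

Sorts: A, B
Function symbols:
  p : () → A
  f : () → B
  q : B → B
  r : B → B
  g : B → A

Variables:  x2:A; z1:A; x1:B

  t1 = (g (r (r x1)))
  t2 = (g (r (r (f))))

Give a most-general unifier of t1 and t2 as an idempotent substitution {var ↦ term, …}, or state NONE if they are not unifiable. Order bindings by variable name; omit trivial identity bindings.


{x1 ↦ (f)}


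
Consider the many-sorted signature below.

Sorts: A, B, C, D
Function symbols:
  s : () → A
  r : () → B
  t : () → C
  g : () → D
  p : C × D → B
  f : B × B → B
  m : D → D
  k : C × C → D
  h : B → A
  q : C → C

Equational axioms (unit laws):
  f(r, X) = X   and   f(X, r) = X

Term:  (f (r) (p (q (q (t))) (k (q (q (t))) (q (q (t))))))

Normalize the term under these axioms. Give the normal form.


1. (f (r) (p (q (q (t))) (k (q (q (t))) (q (q (t))))))  →  (p (q (q (t))) (k (q (q (t))) (q (q (t)))))

normal form = (p (q (q (t))) (k (q (q (t))) (q (q (t)))))


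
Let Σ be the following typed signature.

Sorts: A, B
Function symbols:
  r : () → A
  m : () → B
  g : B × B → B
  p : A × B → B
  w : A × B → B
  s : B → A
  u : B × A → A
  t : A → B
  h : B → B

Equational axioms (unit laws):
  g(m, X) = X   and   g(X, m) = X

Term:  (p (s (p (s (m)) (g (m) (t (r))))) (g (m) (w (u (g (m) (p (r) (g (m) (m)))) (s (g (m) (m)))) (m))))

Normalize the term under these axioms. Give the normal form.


1. (p (s (p (s (m)) (g (m) (t (r))))) (g (m) (w (u (g (m) (p (r) (g (m) (m)))) (s (g (m) (m)))) (m))))  →  (p (s (p (s (m)) (t (r)))) (g (m) (w (u (g (m) (p (r) (g (m) (m)))) (s (g (m) (m)))) (m))))
2. (p (s (p (s (m)) (t (r)))) (g (m) (w (u (g (m) (p (r) (g (m) (m)))) (s (g (m) (m)))) (m))))  →  (p (s (p (s (m)) (t (r)))) (w (u (g (m) (p (r) (g (m) (m)))) (s (g (m) (m)))) (m)))
3. (p (s (p (s (m)) (t (r)))) (w (u (g (m) (p (r) (g (m) (m)))) (s (g (m) (m)))) (m)))  →  (p (s (p (s (m)) (t (r)))) (w (u (p (r) (g (m) (m))) (s (g (m) (m)))) (m)))
4. (p (s (p (s (m)) (t (r)))) (w (u (p (r) (g (m) (m))) (s (g (m) (m)))) (m)))  →  (p (s (p (s (m)) (t (r)))) (w (u (p (r) (m)) (s (g (m) (m)))) (m)))
5. (p (s (p (s (m)) (t (r)))) (w (u (p (r) (m)) (s (g (m) (m)))) (m)))  →  (p (s (p (s (m)) (t (r)))) (w (u (p (r) (m)) (s (m))) (m)))

normal form = (p (s (p (s (m)) (t (r)))) (w (u (p (r) (m)) (s (m))) (m)))


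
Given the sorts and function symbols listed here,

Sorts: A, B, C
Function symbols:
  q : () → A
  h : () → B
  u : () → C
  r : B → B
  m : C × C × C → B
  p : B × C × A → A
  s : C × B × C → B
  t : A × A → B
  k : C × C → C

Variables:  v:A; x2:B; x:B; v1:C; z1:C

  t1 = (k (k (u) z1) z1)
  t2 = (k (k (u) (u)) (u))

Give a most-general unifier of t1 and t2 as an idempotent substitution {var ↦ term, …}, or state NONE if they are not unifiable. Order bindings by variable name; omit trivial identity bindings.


{z1 ↦ (u)}


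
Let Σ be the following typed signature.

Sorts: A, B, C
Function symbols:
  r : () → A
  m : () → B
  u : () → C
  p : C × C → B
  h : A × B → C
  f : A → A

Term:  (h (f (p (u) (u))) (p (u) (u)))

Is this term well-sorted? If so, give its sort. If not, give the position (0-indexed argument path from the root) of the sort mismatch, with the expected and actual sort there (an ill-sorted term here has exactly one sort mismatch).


ill-sorted at position [0, 0]: expected A, got B

      (u) : C
      (u) : C
    (p (u) (u)) : B
  (f (p (u) (u))) : ✗ arg 0 at [0, 0] has sort B, expected A
    (u) : C
    (u) : C
  (p (u) (u)) : B


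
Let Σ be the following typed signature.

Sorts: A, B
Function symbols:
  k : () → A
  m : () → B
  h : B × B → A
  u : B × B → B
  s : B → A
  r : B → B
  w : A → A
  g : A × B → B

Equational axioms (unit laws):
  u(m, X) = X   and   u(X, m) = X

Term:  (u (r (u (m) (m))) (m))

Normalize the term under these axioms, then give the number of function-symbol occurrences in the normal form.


1. (u (r (u (m) (m))) (m))  →  (r (u (m) (m)))
2. (r (u (m) (m)))  →  (r (m))
normal form: (r (m))

size = 2


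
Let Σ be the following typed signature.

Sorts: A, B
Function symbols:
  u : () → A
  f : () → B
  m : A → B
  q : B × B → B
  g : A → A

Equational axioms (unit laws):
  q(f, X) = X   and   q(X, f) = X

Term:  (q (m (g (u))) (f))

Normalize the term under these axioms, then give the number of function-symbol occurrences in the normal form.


size = 3

1. (q (m (g (u))) (f))  →  (m (g (u)))
normal form: (m (g (u)))


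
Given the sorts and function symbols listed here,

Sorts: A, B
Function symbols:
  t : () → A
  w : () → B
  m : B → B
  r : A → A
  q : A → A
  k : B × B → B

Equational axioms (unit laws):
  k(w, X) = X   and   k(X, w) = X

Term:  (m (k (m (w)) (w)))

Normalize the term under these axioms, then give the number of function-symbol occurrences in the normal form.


size = 3

1. (m (k (m (w)) (w)))  →  (m (m (w)))
normal form: (m (m (w)))


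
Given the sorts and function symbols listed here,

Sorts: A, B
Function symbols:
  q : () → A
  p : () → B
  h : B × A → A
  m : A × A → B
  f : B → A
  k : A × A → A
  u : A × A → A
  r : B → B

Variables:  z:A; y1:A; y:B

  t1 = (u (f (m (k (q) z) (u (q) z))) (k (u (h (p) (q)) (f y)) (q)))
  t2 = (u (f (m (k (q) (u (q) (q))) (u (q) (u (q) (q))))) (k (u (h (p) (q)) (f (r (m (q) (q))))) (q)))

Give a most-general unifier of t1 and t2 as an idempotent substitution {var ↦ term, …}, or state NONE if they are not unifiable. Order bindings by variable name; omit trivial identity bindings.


{y ↦ (r (m (q) (q))), z ↦ (u (q) (q))}


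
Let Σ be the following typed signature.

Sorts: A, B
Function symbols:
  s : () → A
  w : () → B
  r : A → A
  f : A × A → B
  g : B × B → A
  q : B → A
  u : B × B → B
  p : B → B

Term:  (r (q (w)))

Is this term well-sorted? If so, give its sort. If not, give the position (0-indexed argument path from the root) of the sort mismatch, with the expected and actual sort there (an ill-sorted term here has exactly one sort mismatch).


well-sorted; sort = A

    (w) : B
  (q (w)) : A
(r (q (w))) : A


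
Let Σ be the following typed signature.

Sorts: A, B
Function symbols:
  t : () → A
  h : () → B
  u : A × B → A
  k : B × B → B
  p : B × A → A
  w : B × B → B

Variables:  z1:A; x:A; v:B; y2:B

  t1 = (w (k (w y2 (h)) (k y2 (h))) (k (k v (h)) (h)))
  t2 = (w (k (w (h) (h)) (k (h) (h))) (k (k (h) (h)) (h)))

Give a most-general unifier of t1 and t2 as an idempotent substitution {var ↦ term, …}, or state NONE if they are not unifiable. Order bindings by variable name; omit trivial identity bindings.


{v ↦ (h), y2 ↦ (h)}


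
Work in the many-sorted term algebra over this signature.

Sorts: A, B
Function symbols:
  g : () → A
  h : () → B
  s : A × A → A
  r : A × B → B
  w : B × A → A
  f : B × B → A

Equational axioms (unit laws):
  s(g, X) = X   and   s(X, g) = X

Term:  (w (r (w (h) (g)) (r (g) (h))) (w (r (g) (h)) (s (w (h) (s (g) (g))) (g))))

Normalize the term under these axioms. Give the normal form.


1. (w (r (w (h) (g)) (r (g) (h))) (w (r (g) (h)) (s (w (h) (s (g) (g))) (g))))  →  (w (r (w (h) (g)) (r (g) (h))) (w (r (g) (h)) (w (h) (s (g) (g)))))
2. (w (r (w (h) (g)) (r (g) (h))) (w (r (g) (h)) (w (h) (s (g) (g)))))  →  (w (r (w (h) (g)) (r (g) (h))) (w (r (g) (h)) (w (h) (g))))

normal form = (w (r (w (h) (g)) (r (g) (h))) (w (r (g) (h)) (w (h) (g))))


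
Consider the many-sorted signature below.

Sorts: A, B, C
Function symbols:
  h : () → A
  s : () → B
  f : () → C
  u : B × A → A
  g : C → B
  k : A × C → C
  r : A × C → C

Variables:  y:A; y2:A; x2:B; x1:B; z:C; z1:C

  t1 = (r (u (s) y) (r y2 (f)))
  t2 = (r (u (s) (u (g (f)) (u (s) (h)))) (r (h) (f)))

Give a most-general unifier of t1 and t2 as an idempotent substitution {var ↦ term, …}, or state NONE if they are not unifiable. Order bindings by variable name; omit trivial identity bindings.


{y ↦ (u (g (f)) (u (s) (h))), y2 ↦ (h)}


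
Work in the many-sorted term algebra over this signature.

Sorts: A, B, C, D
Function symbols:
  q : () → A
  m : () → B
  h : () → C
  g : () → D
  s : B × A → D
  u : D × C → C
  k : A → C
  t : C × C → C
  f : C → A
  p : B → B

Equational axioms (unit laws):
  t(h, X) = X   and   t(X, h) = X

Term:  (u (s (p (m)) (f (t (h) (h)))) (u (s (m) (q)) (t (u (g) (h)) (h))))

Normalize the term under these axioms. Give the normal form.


1. (u (s (p (m)) (f (t (h) (h)))) (u (s (m) (q)) (t (u (g) (h)) (h))))  →  (u (s (p (m)) (f (h))) (u (s (m) (q)) (t (u (g) (h)) (h))))
2. (u (s (p (m)) (f (h))) (u (s (m) (q)) (t (u (g) (h)) (h))))  →  (u (s (p (m)) (f (h))) (u (s (m) (q)) (u (g) (h))))

normal form = (u (s (p (m)) (f (h))) (u (s (m) (q)) (u (g) (h))))


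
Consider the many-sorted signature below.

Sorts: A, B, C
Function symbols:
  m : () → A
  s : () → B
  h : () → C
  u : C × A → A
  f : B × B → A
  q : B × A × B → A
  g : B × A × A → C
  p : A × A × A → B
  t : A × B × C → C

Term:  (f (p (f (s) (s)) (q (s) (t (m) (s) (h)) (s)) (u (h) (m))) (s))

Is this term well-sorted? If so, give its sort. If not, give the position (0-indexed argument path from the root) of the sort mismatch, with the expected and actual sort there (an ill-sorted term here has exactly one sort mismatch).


      (s) : B
      (s) : B
    (f (s) (s)) : A
      (s) : B
        (m) : A
        (s) : B
        (h) : C
      (t (m) (s) (h)) : C
      (s) : B
    (q (s) (t (m) (s) (h)) (s)) : ✗ arg 1 at [0, 1, 1] has sort C, expected A
      (h) : C
      (m) : A
    (u (h) (m)) : A
  (s) : B

ill-sorted at position [0, 1, 1]: expected A, got C


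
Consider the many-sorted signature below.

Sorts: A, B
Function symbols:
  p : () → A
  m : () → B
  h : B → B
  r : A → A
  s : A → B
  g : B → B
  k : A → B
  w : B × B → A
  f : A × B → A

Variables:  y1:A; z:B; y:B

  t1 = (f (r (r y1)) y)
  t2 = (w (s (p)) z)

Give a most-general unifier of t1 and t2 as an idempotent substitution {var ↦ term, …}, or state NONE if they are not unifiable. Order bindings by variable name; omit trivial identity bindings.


head clash or occurs-check failure — not unifiable

NONE (not unifiable)


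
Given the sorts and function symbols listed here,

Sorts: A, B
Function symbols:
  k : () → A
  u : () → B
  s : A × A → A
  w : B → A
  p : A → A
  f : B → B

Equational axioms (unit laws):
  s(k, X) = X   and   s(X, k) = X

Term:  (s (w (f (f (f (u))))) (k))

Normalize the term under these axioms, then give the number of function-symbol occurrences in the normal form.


1. (s (w (f (f (f (u))))) (k))  →  (w (f (f (f (u)))))
normal form: (w (f (f (f (u)))))

size = 5


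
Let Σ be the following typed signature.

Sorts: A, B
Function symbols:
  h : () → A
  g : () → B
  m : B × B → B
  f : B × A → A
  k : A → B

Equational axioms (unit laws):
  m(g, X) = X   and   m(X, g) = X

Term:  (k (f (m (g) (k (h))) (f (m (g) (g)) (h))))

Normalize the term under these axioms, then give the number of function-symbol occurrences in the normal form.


size = 7

1. (k (f (m (g) (k (h))) (f (m (g) (g)) (h))))  →  (k (f (k (h)) (f (m (g) (g)) (h))))
2. (k (f (k (h)) (f (m (g) (g)) (h))))  →  (k (f (k (h)) (f (g) (h))))
normal form: (k (f (k (h)) (f (g) (h))))


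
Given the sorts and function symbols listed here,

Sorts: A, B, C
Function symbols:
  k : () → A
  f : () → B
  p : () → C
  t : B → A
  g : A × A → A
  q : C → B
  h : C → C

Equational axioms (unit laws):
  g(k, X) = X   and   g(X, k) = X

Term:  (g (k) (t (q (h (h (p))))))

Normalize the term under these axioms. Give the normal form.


1. (g (k) (t (q (h (h (p))))))  →  (t (q (h (h (p)))))

normal form = (t (q (h (h (p)))))


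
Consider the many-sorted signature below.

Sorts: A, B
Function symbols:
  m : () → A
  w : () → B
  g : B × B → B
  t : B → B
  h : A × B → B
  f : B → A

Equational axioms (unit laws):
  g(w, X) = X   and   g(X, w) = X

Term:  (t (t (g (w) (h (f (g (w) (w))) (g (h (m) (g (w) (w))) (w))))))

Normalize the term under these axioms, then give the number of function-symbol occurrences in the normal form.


1. (t (t (g (w) (h (f (g (w) (w))) (g (h (m) (g (w) (w))) (w))))))  →  (t (t (h (f (g (w) (w))) (g (h (m) (g (w) (w))) (w)))))
2. (t (t (h (f (g (w) (w))) (g (h (m) (g (w) (w))) (w)))))  →  (t (t (h (f (w)) (g (h (m) (g (w) (w))) (w)))))
3. (t (t (h (f (w)) (g (h (m) (g (w) (w))) (w)))))  →  (t (t (h (f (w)) (h (m) (g (w) (w))))))
4. (t (t (h (f (w)) (h (m) (g (w) (w))))))  →  (t (t (h (f (w)) (h (m) (w)))))
normal form: (t (t (h (f (w)) (h (m) (w)))))

size = 8


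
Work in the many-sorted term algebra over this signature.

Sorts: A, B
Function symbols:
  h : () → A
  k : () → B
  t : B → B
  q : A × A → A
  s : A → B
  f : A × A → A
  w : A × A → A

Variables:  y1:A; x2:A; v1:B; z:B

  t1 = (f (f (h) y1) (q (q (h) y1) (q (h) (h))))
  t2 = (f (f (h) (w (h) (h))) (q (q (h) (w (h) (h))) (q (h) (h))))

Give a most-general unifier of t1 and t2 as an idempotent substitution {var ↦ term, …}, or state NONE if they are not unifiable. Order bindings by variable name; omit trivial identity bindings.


{y1 ↦ (w (h) (h))}


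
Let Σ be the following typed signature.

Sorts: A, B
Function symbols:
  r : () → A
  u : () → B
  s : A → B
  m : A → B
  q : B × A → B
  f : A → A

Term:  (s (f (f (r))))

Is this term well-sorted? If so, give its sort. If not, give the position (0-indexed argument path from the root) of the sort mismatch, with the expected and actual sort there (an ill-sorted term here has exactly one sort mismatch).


well-sorted; sort = B

      (r) : A
    (f (r)) : A
  (f (f (r))) : A
(s (f (f (r)))) : B


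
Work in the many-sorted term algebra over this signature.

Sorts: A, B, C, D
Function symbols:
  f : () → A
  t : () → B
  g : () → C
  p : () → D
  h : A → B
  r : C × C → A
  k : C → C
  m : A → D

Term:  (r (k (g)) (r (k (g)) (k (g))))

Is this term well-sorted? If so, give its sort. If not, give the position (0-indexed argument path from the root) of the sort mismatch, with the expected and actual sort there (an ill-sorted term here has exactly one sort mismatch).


ill-sorted at position [1]: expected C, got A

    (g) : C
  (k (g)) : C
      (g) : C
    (k (g)) : C
      (g) : C
    (k (g)) : C
  (r (k (g)) (k (g))) : A
(r (k (g)) (r (k (g)) (k (g)))) : ✗ arg 1 at [1] has sort A, expected C


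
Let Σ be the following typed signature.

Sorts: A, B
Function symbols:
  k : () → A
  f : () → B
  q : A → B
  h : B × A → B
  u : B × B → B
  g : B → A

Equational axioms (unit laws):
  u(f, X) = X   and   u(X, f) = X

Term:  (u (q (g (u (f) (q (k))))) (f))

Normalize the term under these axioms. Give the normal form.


normal form = (q (g (q (k))))

1. (u (q (g (u (f) (q (k))))) (f))  →  (q (g (u (f) (q (k)))))
2. (q (g (u (f) (q (k)))))  →  (q (g (q (k))))


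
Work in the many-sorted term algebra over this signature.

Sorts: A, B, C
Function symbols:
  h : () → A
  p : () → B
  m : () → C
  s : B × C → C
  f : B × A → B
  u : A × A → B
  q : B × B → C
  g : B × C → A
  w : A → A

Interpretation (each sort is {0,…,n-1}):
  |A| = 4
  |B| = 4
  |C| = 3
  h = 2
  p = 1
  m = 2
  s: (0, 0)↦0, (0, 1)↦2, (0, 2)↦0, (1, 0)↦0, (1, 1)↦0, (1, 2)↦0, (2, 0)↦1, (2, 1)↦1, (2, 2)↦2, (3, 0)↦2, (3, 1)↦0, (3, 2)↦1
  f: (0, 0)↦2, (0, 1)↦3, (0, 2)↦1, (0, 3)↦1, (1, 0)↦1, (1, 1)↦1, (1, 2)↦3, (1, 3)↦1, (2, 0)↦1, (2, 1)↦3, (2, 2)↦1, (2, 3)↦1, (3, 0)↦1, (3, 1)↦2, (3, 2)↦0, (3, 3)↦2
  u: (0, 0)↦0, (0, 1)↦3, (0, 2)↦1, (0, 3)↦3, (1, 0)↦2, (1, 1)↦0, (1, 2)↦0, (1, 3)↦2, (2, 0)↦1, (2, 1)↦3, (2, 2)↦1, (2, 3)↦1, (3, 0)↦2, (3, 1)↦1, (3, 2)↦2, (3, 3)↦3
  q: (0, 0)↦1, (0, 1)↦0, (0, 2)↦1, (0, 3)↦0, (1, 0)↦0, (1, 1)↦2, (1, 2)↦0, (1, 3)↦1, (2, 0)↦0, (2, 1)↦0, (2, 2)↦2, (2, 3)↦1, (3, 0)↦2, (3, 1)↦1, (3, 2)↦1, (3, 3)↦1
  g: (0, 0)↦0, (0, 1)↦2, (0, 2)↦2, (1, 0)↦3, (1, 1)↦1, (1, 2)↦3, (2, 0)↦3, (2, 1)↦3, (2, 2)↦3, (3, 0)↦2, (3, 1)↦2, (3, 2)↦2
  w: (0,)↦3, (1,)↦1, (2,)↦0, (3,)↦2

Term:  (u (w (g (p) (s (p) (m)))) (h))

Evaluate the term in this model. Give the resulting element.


  p = 1
  p = 1
  m = 2
  (s (p) (m)) = s(1, 2) = 0
  (g (p) (s (p) (m))) = g(1, 0) = 3
  (w (g (p) (s (p) (m)))) = w(3,) = 2
  h = 2
  (u (w (g (p) (s (p) (m)))) (h)) = u(2, 2) = 1

value = 1


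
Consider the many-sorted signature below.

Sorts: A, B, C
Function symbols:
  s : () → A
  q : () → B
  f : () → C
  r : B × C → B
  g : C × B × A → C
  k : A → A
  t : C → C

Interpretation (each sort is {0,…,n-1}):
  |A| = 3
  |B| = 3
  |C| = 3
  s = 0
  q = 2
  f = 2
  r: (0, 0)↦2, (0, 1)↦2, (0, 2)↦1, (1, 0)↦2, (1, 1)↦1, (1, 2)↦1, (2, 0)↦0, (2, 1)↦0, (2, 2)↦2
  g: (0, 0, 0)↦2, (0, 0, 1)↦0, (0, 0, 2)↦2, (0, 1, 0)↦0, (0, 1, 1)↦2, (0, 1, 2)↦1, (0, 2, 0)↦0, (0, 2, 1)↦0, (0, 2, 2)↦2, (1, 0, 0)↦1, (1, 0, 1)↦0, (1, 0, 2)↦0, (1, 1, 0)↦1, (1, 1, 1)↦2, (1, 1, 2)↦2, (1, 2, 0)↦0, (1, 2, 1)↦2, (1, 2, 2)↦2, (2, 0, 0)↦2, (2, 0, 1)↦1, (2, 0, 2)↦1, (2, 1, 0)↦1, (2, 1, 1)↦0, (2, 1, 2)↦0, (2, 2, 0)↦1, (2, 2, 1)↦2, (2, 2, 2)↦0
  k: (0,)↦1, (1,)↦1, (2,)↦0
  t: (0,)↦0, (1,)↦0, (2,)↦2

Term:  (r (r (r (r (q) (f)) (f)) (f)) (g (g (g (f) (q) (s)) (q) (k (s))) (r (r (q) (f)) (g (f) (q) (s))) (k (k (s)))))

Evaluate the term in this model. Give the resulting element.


  q = 2
  f = 2
  (r (q) (f)) = r(2, 2) = 2
  f = 2
  (r (r (q) (f)) (f)) = r(2, 2) = 2
  f = 2
  (r (r (r (q) (f)) (f)) (f)) = r(2, 2) = 2
  f = 2
  q = 2
  s = 0
  (g (f) (q) (s)) = g(2, 2, 0) = 1
  q = 2
  s = 0
  (k (s)) = k(0,) = 1
  (g (g (f) (q) (s)) (q) (k (s))) = g(1, 2, 1) = 2
  q = 2
  f = 2
  (r (q) (f)) = r(2, 2) = 2
  f = 2
  q = 2
  s = 0
  (g (f) (q) (s)) = g(2, 2, 0) = 1
  (r (r (q) (f)) (g (f) (q) (s))) = r(2, 1) = 0
  s = 0
  (k (s)) = k(0,) = 1
  (k (k (s))) = k(1,) = 1
  (g (g (g (f) (q) (s)) (q) (k (s))) (r (r (q) (f)) (g (f) (q) (s))) (k (k (s)))) = g(2, 0, 1) = 1
  (r (r (r (r (q) (f)) (f)) (f)) (g (g (g (f) (q) (s)) (q) (k (s))) (r (r (q) (f)) (g (f) (q) (s))) (k (k (s))))) = r(2, 1) = 0

value = 0


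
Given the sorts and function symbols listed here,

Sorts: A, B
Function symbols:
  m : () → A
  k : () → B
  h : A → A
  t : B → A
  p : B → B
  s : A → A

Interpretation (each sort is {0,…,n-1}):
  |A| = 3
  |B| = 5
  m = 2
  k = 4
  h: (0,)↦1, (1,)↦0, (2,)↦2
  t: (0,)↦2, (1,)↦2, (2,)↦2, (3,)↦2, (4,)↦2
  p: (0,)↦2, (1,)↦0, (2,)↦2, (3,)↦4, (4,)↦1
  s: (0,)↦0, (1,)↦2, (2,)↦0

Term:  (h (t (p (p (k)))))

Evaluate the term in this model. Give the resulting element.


  k = 4
  (p (k)) = p(4,) = 1
  (p (p (k))) = p(1,) = 0
  (t (p (p (k)))) = t(0,) = 2
  (h (t (p (p (k))))) = h(2,) = 2

value = 2


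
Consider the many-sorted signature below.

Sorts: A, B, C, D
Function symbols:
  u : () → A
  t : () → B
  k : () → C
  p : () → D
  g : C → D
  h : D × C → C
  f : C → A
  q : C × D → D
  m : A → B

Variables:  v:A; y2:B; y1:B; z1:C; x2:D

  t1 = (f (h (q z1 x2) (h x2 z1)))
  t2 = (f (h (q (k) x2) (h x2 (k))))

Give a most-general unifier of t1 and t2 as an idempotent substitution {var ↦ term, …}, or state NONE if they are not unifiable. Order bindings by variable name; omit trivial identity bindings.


{z1 ↦ (k)}


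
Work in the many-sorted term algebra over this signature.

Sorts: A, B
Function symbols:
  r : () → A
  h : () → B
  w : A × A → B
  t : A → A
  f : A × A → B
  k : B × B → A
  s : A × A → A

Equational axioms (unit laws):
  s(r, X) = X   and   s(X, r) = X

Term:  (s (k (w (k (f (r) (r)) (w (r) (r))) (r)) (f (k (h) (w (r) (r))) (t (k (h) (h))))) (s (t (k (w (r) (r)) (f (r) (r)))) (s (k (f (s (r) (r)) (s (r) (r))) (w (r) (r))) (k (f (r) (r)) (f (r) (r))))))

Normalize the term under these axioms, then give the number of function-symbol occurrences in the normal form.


size = 45

1. (s (k (w (k (f (r) (r)) (w (r) (r))) (r)) (f (k (h) (w (r) (r))) (t (k (h) (h))))) (s (t (k (w (r) (r)) (f (r) (r)))) (s (k (f (s (r) (r)) (s (r) (r))) (w (r) (r))) (k (f (r) (r)) (f (r) (r))))))  →  (s (k (w (k (f (r) (r)) (w (r) (r))) (r)) (f (k (h) (w (r) (r))) (t (k (h) (h))))) (s (t (k (w (r) (r)) (f (r) (r)))) (s (k (f (r) (s (r) (r))) (w (r) (r))) (k (f (r) (r)) (f (r) (r))))))
2. (s (k (w (k (f (r) (r)) (w (r) (r))) (r)) (f (k (h) (w (r) (r))) (t (k (h) (h))))) (s (t (k (w (r) (r)) (f (r) (r)))) (s (k (f (r) (s (r) (r))) (w (r) (r))) (k (f (r) (r)) (f (r) (r))))))  →  (s (k (w (k (f (r) (r)) (w (r) (r))) (r)) (f (k (h) (w (r) (r))) (t (k (h) (h))))) (s (t (k (w (r) (r)) (f (r) (r)))) (s (k (f (r) (r)) (w (r) (r))) (k (f (r) (r)) (f (r) (r))))))
normal form: (s (k (w (k (f (r) (r)) (w (r) (r))) (r)) (f (k (h) (w (r) (r))) (t (k (h) (h))))) (s (t (k (w (r) (r)) (f (r) (r)))) (s (k (f (r) (r)) (w (r) (r))) (k (f (r) (r)) (f (r) (r))))))


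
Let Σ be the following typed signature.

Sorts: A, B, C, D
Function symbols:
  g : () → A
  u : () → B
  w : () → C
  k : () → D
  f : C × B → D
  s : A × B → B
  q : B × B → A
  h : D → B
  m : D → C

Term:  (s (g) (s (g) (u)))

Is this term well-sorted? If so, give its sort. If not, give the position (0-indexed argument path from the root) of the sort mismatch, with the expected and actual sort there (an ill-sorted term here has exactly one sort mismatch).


  (g) : A
    (g) : A
    (u) : B
  (s (g) (u)) : B
(s (g) (s (g) (u))) : B

well-sorted; sort = B


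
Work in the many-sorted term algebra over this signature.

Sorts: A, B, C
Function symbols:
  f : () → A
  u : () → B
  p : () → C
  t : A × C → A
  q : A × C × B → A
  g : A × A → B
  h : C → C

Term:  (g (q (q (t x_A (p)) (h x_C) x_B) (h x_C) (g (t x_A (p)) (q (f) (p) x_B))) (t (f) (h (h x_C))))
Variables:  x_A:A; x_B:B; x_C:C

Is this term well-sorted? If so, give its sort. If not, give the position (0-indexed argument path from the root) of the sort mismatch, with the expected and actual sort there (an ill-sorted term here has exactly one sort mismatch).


        x_A : A
        (p) : C
      (t x_A (p)) : A
        x_C : C
      (h x_C) : C
      x_B : B
    (q (t x_A (p)) (h x_C) x_B) : A
      x_C : C
    (h x_C) : C
        x_A : A
        (p) : C
      (t x_A (p)) : A
        (f) : A
        (p) : C
        x_B : B
      (q (f) (p) x_B) : A
    (g (t x_A (p)) (q (f) (p) x_B)) : B
  (q (q (t x_A (p)) (h x_C) x_B) (h x_C) (g (t x_A (p)) (q (f) (p) x_B))) : A
    (f) : A
        x_C : C
      (h x_C) : C
    (h (h x_C)) : C
  (t (f) (h (h x_C))) : A
(g (q (q (t x_A (p)) (h x_C) x_B) (h x_C) (g (t x_A (p)) (q (f) (p) x_B))) (t (f) (h (h x_C)))) : B

well-sorted; sort = B


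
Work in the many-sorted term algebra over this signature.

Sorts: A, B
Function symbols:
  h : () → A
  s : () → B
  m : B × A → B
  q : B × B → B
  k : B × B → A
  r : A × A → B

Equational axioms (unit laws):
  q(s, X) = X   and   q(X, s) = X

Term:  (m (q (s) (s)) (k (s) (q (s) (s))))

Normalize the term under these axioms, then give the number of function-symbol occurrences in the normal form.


size = 5

1. (m (q (s) (s)) (k (s) (q (s) (s))))  →  (m (s) (k (s) (q (s) (s))))
2. (m (s) (k (s) (q (s) (s))))  →  (m (s) (k (s) (s)))
normal form: (m (s) (k (s) (s)))


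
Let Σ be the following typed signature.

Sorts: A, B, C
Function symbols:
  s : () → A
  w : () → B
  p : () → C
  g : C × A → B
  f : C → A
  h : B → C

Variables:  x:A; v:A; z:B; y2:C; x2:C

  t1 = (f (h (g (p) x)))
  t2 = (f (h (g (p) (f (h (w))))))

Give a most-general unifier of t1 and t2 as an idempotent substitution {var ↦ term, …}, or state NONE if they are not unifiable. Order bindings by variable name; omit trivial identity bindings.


{x ↦ (f (h (w)))}


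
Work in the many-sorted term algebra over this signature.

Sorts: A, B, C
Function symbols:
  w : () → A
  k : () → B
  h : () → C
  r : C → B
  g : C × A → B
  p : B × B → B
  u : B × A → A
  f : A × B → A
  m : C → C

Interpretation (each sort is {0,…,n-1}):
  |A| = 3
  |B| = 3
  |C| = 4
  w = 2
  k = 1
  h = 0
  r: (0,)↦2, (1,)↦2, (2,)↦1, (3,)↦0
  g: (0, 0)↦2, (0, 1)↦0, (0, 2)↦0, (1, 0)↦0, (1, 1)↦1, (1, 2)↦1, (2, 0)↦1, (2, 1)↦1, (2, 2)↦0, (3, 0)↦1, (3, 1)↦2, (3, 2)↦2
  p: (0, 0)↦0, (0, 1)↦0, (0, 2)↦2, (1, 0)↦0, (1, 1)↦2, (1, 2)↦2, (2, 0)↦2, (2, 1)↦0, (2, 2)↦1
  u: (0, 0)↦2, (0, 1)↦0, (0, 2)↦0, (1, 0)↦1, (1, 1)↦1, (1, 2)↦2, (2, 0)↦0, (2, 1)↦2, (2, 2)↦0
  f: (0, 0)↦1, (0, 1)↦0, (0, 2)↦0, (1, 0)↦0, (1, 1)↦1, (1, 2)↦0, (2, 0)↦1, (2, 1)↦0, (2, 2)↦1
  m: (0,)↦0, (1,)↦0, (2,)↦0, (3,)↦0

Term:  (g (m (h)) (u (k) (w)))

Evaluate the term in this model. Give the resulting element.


  h = 0
  (m (h)) = m(0,) = 0
  k = 1
  w = 2
  (u (k) (w)) = u(1, 2) = 2
  (g (m (h)) (u (k) (w))) = g(0, 2) = 0

value = 0
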